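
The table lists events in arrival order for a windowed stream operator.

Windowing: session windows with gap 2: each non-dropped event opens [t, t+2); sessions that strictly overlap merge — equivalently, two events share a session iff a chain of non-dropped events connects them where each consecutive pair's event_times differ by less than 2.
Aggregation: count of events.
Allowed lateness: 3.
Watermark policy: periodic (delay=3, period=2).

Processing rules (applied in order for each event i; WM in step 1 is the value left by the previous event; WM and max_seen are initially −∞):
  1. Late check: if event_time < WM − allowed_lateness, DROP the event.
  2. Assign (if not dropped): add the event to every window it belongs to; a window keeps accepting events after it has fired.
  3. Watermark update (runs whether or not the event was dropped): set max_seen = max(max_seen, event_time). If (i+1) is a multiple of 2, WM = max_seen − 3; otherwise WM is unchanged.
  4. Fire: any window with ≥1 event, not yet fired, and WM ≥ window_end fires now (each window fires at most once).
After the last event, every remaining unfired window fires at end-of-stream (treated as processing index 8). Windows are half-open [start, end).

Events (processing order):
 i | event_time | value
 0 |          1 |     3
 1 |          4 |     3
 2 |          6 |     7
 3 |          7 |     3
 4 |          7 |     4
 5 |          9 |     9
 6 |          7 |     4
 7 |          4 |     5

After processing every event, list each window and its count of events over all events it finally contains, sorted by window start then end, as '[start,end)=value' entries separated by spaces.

[1,3)=1 [4,6)=2 [6,9)=4 [9,11)=1

i=0 t=1 v=3: → [1,3); WM=−∞
i=1 t=4 v=3: → [4,6); WM=1
i=2 t=6 v=7: → [6,8); WM=1
i=3 t=7 v=3: → [6,9); WM=4
i=4 t=7 v=4: → [6,9); WM=4
i=5 t=9 v=9: → [9,11); WM=6
i=6 t=7 v=4: → [6,9); WM=6
i=7 t=4 v=5: → [4,6); WM=6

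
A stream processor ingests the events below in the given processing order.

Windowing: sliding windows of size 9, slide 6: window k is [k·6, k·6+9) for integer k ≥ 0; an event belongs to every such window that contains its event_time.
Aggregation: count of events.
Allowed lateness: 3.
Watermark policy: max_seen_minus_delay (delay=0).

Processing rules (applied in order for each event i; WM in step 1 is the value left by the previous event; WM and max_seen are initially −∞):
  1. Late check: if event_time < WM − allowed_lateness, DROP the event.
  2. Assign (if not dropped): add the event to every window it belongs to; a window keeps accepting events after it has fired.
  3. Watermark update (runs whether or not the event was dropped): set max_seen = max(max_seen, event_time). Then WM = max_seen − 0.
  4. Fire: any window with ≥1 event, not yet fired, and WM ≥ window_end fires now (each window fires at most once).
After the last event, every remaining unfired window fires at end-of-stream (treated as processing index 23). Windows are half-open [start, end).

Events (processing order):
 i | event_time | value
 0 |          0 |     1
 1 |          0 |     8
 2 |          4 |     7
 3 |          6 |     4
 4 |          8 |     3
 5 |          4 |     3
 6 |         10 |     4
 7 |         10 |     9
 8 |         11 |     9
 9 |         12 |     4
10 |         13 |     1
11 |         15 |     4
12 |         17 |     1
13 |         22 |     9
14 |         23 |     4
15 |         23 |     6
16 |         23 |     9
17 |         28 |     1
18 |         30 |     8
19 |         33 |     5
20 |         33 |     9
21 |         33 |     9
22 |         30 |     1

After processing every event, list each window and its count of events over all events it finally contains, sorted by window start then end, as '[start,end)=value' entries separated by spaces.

[0,9)=5 [6,15)=7 [12,21)=4 [18,27)=4 [24,33)=3 [30,39)=5

i=0 t=0 v=1: → [0,9); WM=0
i=1 t=0 v=8: → [0,9); WM=0
i=2 t=4 v=7: → [0,9); WM=4
i=3 t=6 v=4: → [6,15),[0,9); WM=6
i=4 t=8 v=3: → [6,15),[0,9); WM=8
i=5 t=4 v=3: DROP (t<8-3); WM=8
i=6 t=10 v=4: → [6,15); WM=10; [0,9) fires=5
i=7 t=10 v=9: → [6,15); WM=10
i=8 t=11 v=9: → [6,15); WM=11
i=9 t=12 v=4: → [12,21),[6,15); WM=12
i=10 t=13 v=1: → [12,21),[6,15); WM=13
i=11 t=15 v=4: → [12,21); WM=15; [6,15) fires=7
i=12 t=17 v=1: → [12,21); WM=17
i=13 t=22 v=9: → [18,27); WM=22; [12,21) fires=4
i=14 t=23 v=4: → [18,27); WM=23
i=15 t=23 v=6: → [18,27); WM=23
i=16 t=23 v=9: → [18,27); WM=23
i=17 t=28 v=1: → [24,33); WM=28; [18,27) fires=4
i=18 t=30 v=8: → [30,39),[24,33); WM=30
i=19 t=33 v=5: → [30,39); WM=33; [24,33) fires=2
i=20 t=33 v=9: → [30,39); WM=33
i=21 t=33 v=9: → [30,39); WM=33
i=22 t=30 v=1: → [30,39),[24,33); WM=33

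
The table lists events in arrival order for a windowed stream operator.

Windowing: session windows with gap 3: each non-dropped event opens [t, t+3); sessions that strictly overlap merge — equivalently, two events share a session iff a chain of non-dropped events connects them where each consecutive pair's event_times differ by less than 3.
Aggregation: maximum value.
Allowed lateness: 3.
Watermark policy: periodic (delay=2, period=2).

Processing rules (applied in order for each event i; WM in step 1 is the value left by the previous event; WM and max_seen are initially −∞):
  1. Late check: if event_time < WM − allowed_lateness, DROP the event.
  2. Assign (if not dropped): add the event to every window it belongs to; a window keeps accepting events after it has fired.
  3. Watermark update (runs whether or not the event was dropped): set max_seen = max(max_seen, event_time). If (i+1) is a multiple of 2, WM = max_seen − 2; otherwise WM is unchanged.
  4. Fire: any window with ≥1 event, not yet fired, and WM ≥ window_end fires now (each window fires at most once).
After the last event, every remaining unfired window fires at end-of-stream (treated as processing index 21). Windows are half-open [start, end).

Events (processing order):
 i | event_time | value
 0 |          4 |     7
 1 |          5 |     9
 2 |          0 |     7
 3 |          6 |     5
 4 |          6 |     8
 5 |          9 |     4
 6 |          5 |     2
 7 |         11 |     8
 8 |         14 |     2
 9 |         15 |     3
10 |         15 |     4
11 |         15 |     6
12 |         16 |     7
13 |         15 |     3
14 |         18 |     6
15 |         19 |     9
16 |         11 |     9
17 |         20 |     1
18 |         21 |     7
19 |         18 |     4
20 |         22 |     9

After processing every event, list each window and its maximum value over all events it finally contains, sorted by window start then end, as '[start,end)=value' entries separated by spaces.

i=0 t=4 v=7: → [4,7); WM=−∞
i=1 t=5 v=9: → [4,8); WM=3
i=2 t=0 v=7: → [0,3); WM=3
i=3 t=6 v=5: → [4,9); WM=4
i=4 t=6 v=8: → [4,9); WM=4
i=5 t=9 v=4: → [9,12); WM=7
i=6 t=5 v=2: → [4,9); WM=7
i=7 t=11 v=8: → [9,14); WM=9
i=8 t=14 v=2: → [14,17); WM=9
i=9 t=15 v=3: → [14,18); WM=13
i=10 t=15 v=4: → [14,18); WM=13
i=11 t=15 v=6: → [14,18); WM=13
i=12 t=16 v=7: → [14,19); WM=13
i=13 t=15 v=3: → [14,19); WM=14
i=14 t=18 v=6: → [14,21); WM=14
i=15 t=19 v=9: → [14,22); WM=17
i=16 t=11 v=9: DROP (t<17-3); WM=17
i=17 t=20 v=1: → [14,23); WM=18
i=18 t=21 v=7: → [14,24); WM=18
i=19 t=18 v=4: → [14,24); WM=19
i=20 t=22 v=9: → [14,25); WM=19

[0,3)=7 [4,9)=9 [9,14)=8 [14,25)=9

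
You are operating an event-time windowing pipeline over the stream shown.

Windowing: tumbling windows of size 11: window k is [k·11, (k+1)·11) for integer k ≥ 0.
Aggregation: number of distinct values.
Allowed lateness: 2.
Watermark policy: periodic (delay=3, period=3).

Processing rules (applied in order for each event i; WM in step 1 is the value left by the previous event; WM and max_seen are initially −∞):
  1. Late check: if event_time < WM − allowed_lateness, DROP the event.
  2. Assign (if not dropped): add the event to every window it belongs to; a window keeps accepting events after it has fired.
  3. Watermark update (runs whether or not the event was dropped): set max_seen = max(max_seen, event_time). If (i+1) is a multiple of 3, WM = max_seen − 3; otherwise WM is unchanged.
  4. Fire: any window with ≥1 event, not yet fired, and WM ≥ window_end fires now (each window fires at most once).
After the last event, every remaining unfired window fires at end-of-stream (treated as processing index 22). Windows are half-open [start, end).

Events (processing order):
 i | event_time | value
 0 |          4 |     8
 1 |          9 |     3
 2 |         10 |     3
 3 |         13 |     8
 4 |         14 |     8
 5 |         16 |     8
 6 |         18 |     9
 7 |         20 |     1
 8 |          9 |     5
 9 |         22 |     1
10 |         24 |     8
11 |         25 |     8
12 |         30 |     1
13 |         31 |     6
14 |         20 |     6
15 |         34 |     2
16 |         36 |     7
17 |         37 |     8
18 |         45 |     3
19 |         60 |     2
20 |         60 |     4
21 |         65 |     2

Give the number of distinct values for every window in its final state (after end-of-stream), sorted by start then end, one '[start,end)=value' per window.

[0,11)=2 [11,22)=4 [22,33)=3 [33,44)=3 [44,55)=1 [55,66)=2

i=0 t=4 v=8: → [0,11); WM=−∞
i=1 t=9 v=3: → [0,11); WM=−∞
i=2 t=10 v=3: → [0,11); WM=7
i=3 t=13 v=8: → [11,22); WM=7
i=4 t=14 v=8: → [11,22); WM=7
i=5 t=16 v=8: → [11,22); WM=13; [0,11) fires=2
i=6 t=18 v=9: → [11,22); WM=13
i=7 t=20 v=1: → [11,22); WM=13
i=8 t=9 v=5: DROP (t<13-2); WM=17
i=9 t=22 v=1: → [22,33); WM=17
i=10 t=24 v=8: → [22,33); WM=17
i=11 t=25 v=8: → [22,33); WM=22; [11,22) fires=3
i=12 t=30 v=1: → [22,33); WM=22
i=13 t=31 v=6: → [22,33); WM=22
i=14 t=20 v=6: → [11,22); WM=28
i=15 t=34 v=2: → [33,44); WM=28
i=16 t=36 v=7: → [33,44); WM=28
i=17 t=37 v=8: → [33,44); WM=34; [22,33) fires=3
i=18 t=45 v=3: → [44,55); WM=34
i=19 t=60 v=2: → [55,66); WM=34
i=20 t=60 v=4: → [55,66); WM=57; [33,44) fires=3 [44,55) fires=1
i=21 t=65 v=2: → [55,66); WM=57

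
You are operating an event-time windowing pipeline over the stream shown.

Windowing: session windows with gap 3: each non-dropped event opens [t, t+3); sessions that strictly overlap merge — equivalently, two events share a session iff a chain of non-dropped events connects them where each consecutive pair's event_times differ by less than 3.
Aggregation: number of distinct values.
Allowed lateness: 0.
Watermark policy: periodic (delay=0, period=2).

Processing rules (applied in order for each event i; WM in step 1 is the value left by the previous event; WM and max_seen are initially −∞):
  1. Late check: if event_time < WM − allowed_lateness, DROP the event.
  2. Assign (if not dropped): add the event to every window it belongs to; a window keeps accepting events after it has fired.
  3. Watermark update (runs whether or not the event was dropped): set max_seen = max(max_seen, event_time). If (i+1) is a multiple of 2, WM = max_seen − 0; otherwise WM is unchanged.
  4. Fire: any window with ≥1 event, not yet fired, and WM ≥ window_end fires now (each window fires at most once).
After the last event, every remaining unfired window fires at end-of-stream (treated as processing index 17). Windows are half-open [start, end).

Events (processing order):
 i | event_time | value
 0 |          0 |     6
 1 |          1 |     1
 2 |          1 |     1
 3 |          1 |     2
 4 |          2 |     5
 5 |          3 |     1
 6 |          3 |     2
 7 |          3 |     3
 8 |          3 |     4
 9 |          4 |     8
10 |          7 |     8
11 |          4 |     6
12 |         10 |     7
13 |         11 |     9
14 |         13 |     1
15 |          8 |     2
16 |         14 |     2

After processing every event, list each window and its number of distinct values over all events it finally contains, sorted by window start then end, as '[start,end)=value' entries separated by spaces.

i=0 t=0 v=6: → [0,3); WM=−∞
i=1 t=1 v=1: → [0,4); WM=1
i=2 t=1 v=1: → [0,4); WM=1
i=3 t=1 v=2: → [0,4); WM=1
i=4 t=2 v=5: → [0,5); WM=1
i=5 t=3 v=1: → [0,6); WM=3
i=6 t=3 v=2: → [0,6); WM=3
i=7 t=3 v=3: → [0,6); WM=3
i=8 t=3 v=4: → [0,6); WM=3
i=9 t=4 v=8: → [0,7); WM=4
i=10 t=7 v=8: → [7,10); WM=4
i=11 t=4 v=6: → [0,7); WM=7
i=12 t=10 v=7: → [10,13); WM=7
i=13 t=11 v=9: → [10,14); WM=11
i=14 t=13 v=1: → [10,16); WM=11
i=15 t=8 v=2: DROP (t<11-0); WM=13
i=16 t=14 v=2: → [10,17); WM=13

[0,7)=7 [7,10)=1 [10,17)=4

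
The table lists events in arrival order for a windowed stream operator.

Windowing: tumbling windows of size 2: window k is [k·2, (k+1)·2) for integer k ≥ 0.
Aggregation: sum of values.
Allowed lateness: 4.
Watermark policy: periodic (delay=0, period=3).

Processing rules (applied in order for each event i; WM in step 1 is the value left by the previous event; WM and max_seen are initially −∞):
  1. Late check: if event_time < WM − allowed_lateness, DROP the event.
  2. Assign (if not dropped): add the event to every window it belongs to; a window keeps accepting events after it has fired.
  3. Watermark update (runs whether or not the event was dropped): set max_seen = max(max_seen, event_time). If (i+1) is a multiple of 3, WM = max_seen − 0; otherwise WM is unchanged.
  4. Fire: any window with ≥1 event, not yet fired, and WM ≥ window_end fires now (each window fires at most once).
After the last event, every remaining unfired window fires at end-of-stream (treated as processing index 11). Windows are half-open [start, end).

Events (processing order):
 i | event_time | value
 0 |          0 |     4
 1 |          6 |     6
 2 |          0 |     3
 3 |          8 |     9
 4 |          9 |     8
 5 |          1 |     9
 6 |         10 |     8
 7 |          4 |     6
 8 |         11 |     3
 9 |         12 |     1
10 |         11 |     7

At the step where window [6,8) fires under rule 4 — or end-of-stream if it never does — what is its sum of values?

i=0 t=0 v=4: → [0,2); WM=−∞
i=1 t=6 v=6: → [6,8); WM=−∞
i=2 t=0 v=3: → [0,2); WM=6; [0,2) fires=7
i=3 t=8 v=9: → [8,10); WM=6
i=4 t=9 v=8: → [8,10); WM=6
i=5 t=1 v=9: DROP (t<6-4); WM=9; [6,8) fires=6
i=6 t=10 v=8: → [10,12); WM=9
i=7 t=4 v=6: DROP (t<9-4); WM=9
i=8 t=11 v=3: → [10,12); WM=11; [8,10) fires=17
i=9 t=12 v=1: → [12,14); WM=11
i=10 t=11 v=7: → [10,12); WM=11

6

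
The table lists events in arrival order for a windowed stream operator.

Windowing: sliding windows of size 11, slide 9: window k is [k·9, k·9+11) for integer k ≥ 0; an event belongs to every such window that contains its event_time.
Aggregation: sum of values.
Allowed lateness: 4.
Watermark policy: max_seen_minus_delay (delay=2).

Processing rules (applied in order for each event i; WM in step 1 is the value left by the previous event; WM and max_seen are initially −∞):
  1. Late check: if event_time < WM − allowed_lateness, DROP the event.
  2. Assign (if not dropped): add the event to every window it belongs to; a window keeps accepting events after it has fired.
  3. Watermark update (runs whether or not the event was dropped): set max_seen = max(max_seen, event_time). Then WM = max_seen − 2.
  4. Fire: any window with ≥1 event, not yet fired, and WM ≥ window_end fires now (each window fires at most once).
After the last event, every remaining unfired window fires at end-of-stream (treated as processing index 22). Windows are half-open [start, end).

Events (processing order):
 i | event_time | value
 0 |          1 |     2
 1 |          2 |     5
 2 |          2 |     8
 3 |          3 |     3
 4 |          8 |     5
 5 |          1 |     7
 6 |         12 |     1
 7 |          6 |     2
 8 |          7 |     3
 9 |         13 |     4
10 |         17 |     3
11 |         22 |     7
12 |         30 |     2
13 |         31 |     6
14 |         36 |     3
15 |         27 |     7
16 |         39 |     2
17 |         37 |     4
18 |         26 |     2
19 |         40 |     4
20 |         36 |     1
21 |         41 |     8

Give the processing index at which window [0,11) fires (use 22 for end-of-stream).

i=0 t=1 v=2: → [0,11); WM=-1
i=1 t=2 v=5: → [0,11); WM=0
i=2 t=2 v=8: → [0,11); WM=0
i=3 t=3 v=3: → [0,11); WM=1
i=4 t=8 v=5: → [0,11); WM=6
i=5 t=1 v=7: DROP (t<6-4); WM=6
i=6 t=12 v=1: → [9,20); WM=10
i=7 t=6 v=2: → [0,11); WM=10
i=8 t=7 v=3: → [0,11); WM=10
i=9 t=13 v=4: → [9,20); WM=11; [0,11) fires=28
i=10 t=17 v=3: → [9,20); WM=15
i=11 t=22 v=7: → [18,29); WM=20; [9,20) fires=8
i=12 t=30 v=2: → [27,38); WM=28
i=13 t=31 v=6: → [27,38); WM=29; [18,29) fires=7
i=14 t=36 v=3: → [36,47),[27,38); WM=34
i=15 t=27 v=7: DROP (t<34-4); WM=34
i=16 t=39 v=2: → [36,47); WM=37
i=17 t=37 v=4: → [36,47),[27,38); WM=37
i=18 t=26 v=2: DROP (t<37-4); WM=37
i=19 t=40 v=4: → [36,47); WM=38; [27,38) fires=15
i=20 t=36 v=1: → [36,47),[27,38); WM=38
i=21 t=41 v=8: → [36,47); WM=39

9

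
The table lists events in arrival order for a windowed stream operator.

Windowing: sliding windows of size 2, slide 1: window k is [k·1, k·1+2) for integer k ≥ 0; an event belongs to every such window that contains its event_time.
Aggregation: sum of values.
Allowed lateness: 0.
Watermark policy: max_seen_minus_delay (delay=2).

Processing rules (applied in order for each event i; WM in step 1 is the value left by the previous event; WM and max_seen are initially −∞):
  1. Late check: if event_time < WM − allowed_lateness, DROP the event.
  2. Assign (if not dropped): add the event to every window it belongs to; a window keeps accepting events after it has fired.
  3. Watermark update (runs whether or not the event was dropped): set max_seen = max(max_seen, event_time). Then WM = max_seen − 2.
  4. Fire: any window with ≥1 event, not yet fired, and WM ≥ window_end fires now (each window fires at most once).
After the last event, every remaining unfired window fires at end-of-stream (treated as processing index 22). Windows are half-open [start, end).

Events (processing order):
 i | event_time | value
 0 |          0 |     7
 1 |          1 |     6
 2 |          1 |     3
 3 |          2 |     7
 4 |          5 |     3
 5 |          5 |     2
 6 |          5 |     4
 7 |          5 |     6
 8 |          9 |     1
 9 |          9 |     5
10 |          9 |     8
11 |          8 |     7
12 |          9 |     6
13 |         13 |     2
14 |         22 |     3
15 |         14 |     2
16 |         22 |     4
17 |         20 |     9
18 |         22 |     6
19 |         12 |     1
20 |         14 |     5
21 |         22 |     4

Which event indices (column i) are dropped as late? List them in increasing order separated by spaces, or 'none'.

i=0 t=0 v=7: → [0,2); WM=-2
i=1 t=1 v=6: → [1,3),[0,2); WM=-1
i=2 t=1 v=3: → [1,3),[0,2); WM=-1
i=3 t=2 v=7: → [2,4),[1,3); WM=0
i=4 t=5 v=3: → [5,7),[4,6); WM=3; [0,2) fires=16 [1,3) fires=16
i=5 t=5 v=2: → [5,7),[4,6); WM=3
i=6 t=5 v=4: → [5,7),[4,6); WM=3
i=7 t=5 v=6: → [5,7),[4,6); WM=3
i=8 t=9 v=1: → [9,11),[8,10); WM=7; [2,4) fires=7 [4,6) fires=15 [5,7) fires=15
i=9 t=9 v=5: → [9,11),[8,10); WM=7
i=10 t=9 v=8: → [9,11),[8,10); WM=7
i=11 t=8 v=7: → [8,10),[7,9); WM=7
i=12 t=9 v=6: → [9,11),[8,10); WM=7
i=13 t=13 v=2: → [13,15),[12,14); WM=11; [7,9) fires=7 [8,10) fires=27 [9,11) fires=20
i=14 t=22 v=3: → [22,24),[21,23); WM=20; [12,14) fires=2 [13,15) fires=2
i=15 t=14 v=2: DROP (t<20-0); WM=20
i=16 t=22 v=4: → [22,24),[21,23); WM=20
i=17 t=20 v=9: → [20,22),[19,21); WM=20
i=18 t=22 v=6: → [22,24),[21,23); WM=20
i=19 t=12 v=1: DROP (t<20-0); WM=20
i=20 t=14 v=5: DROP (t<20-0); WM=20
i=21 t=22 v=4: → [22,24),[21,23); WM=20

15 19 20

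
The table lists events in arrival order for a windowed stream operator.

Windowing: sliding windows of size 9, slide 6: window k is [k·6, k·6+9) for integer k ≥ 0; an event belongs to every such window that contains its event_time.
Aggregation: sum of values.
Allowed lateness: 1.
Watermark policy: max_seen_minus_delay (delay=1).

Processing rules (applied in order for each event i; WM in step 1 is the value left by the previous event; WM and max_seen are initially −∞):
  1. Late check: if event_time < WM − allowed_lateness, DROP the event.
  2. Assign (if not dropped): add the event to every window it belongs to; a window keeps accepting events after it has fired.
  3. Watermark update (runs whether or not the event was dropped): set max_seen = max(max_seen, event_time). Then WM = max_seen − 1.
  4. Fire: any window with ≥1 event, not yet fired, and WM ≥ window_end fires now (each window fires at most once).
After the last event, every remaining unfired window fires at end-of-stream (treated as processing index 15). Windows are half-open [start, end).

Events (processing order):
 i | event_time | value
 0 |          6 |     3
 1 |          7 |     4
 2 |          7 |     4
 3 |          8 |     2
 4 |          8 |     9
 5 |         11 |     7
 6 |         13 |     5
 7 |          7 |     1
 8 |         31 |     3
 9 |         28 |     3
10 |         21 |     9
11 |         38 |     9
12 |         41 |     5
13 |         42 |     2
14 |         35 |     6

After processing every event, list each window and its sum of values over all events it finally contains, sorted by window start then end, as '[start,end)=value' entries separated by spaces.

i=0 t=6 v=3: → [6,15),[0,9); WM=5
i=1 t=7 v=4: → [6,15),[0,9); WM=6
i=2 t=7 v=4: → [6,15),[0,9); WM=6
i=3 t=8 v=2: → [6,15),[0,9); WM=7
i=4 t=8 v=9: → [6,15),[0,9); WM=7
i=5 t=11 v=7: → [6,15); WM=10; [0,9) fires=22
i=6 t=13 v=5: → [12,21),[6,15); WM=12
i=7 t=7 v=1: DROP (t<12-1); WM=12
i=8 t=31 v=3: → [30,39),[24,33); WM=30; [6,15) fires=34 [12,21) fires=5
i=9 t=28 v=3: DROP (t<30-1); WM=30
i=10 t=21 v=9: DROP (t<30-1); WM=30
i=11 t=38 v=9: → [36,45),[30,39); WM=37; [24,33) fires=3
i=12 t=41 v=5: → [36,45); WM=40; [30,39) fires=12
i=13 t=42 v=2: → [42,51),[36,45); WM=41
i=14 t=35 v=6: DROP (t<41-1); WM=41

[0,9)=22 [6,15)=34 [12,21)=5 [24,33)=3 [30,39)=12 [36,45)=16 [42,51)=2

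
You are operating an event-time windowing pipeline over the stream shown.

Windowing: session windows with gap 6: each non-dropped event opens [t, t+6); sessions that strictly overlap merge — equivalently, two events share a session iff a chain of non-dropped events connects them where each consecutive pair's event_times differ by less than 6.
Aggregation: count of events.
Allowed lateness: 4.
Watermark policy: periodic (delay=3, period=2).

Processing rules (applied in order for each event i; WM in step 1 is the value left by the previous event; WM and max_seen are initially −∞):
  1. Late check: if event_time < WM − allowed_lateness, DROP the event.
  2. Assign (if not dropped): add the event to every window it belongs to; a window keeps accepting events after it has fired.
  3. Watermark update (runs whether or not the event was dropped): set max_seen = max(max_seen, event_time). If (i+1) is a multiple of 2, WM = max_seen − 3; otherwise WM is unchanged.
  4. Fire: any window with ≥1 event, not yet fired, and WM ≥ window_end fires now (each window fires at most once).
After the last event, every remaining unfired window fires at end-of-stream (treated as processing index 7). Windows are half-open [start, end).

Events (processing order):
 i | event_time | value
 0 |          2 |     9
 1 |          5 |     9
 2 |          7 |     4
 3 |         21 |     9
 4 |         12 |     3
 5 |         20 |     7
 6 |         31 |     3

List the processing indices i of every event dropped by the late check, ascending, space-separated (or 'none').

i=0 t=2 v=9: → [2,8); WM=−∞
i=1 t=5 v=9: → [2,11); WM=2
i=2 t=7 v=4: → [2,13); WM=2
i=3 t=21 v=9: → [21,27); WM=18
i=4 t=12 v=3: DROP (t<18-4); WM=18
i=5 t=20 v=7: → [20,27); WM=18
i=6 t=31 v=3: → [31,37); WM=18

4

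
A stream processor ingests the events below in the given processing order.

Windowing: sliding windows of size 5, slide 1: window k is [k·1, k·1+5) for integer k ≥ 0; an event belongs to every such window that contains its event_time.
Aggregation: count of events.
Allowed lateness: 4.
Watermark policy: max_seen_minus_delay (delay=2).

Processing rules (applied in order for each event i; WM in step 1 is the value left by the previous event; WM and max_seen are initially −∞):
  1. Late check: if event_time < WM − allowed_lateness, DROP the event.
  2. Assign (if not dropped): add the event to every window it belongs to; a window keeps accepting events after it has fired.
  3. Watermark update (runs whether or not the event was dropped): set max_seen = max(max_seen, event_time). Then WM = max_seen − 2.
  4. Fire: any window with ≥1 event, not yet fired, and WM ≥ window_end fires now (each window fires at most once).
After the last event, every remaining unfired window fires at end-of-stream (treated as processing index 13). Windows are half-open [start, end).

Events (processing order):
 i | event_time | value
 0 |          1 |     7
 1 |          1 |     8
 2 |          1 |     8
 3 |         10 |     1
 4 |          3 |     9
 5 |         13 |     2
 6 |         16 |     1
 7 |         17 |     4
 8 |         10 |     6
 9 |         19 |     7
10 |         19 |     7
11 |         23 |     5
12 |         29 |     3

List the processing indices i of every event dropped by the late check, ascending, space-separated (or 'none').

i=0 t=1 v=7: → [1,6),[0,5); WM=-1
i=1 t=1 v=8: → [1,6),[0,5); WM=-1
i=2 t=1 v=8: → [1,6),[0,5); WM=-1
i=3 t=10 v=1: → [10,15),[9,14),[8,13),[7,12),[6,11); WM=8; [0,5) fires=3 [1,6) fires=3
i=4 t=3 v=9: DROP (t<8-4); WM=8
i=5 t=13 v=2: → [13,18),[12,17),[11,16),[10,15),[9,14); WM=11; [6,11) fires=1
i=6 t=16 v=1: → [16,21),[15,20),[14,19),[13,18),[12,17); WM=14; [7,12) fires=1 [8,13) fires=1 [9,14) fires=2
i=7 t=17 v=4: → [17,22),[16,21),[15,20),[14,19),[13,18); WM=15; [10,15) fires=2
i=8 t=10 v=6: DROP (t<15-4); WM=15
i=9 t=19 v=7: → [19,24),[18,23),[17,22),[16,21),[15,20); WM=17; [11,16) fires=1 [12,17) fires=2
i=10 t=19 v=7: → [19,24),[18,23),[17,22),[16,21),[15,20); WM=17
i=11 t=23 v=5: → [23,28),[22,27),[21,26),[20,25),[19,24); WM=21; [13,18) fires=3 [14,19) fires=2 [15,20) fires=4 [16,21) fires=4
i=12 t=29 v=3: → [29,34),[28,33),[27,32),[26,31),[25,30); WM=27; [17,22) fires=3 [18,23) fires=2 [19,24) fires=3 [20,25) fires=1 [21,26) fires=1 [22,27) fires=1

4 8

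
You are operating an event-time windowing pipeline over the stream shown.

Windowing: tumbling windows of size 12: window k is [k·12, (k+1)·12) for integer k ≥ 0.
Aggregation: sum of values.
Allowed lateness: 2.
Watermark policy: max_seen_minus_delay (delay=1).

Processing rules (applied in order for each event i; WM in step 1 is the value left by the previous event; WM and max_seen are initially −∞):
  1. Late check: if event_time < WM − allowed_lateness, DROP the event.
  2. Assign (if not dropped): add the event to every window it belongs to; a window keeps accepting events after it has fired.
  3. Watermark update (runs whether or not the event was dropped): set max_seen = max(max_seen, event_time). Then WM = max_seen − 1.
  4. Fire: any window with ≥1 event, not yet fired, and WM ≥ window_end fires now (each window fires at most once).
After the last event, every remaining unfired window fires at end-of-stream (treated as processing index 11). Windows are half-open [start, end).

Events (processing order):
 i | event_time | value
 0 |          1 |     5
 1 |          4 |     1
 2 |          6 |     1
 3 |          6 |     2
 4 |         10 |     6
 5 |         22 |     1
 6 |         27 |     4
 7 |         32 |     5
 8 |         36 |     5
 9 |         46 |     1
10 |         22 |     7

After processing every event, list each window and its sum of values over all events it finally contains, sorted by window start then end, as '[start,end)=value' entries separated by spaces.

[0,12)=15 [12,24)=1 [24,36)=9 [36,48)=6

i=0 t=1 v=5: → [0,12); WM=0
i=1 t=4 v=1: → [0,12); WM=3
i=2 t=6 v=1: → [0,12); WM=5
i=3 t=6 v=2: → [0,12); WM=5
i=4 t=10 v=6: → [0,12); WM=9
i=5 t=22 v=1: → [12,24); WM=21; [0,12) fires=15
i=6 t=27 v=4: → [24,36); WM=26; [12,24) fires=1
i=7 t=32 v=5: → [24,36); WM=31
i=8 t=36 v=5: → [36,48); WM=35
i=9 t=46 v=1: → [36,48); WM=45; [24,36) fires=9
i=10 t=22 v=7: DROP (t<45-2); WM=45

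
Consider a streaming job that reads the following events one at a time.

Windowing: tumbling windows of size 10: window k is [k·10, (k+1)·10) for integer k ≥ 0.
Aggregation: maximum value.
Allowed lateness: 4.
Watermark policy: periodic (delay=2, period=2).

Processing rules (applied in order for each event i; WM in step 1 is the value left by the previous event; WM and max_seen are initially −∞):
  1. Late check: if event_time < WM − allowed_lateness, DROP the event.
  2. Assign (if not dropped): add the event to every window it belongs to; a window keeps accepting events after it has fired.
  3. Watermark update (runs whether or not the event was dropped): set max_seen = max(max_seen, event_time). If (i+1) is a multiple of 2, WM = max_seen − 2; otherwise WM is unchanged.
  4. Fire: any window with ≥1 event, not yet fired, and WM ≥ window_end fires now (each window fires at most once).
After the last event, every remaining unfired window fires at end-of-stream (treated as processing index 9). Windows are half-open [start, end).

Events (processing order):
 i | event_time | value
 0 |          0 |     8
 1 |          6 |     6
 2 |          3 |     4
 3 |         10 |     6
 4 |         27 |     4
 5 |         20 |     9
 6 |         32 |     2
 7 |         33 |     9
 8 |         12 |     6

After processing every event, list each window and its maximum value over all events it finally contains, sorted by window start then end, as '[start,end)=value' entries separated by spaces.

i=0 t=0 v=8: → [0,10); WM=−∞
i=1 t=6 v=6: → [0,10); WM=4
i=2 t=3 v=4: → [0,10); WM=4
i=3 t=10 v=6: → [10,20); WM=8
i=4 t=27 v=4: → [20,30); WM=8
i=5 t=20 v=9: → [20,30); WM=25; [0,10) fires=8 [10,20) fires=6
i=6 t=32 v=2: → [30,40); WM=25
i=7 t=33 v=9: → [30,40); WM=31; [20,30) fires=9
i=8 t=12 v=6: DROP (t<31-4); WM=31

[0,10)=8 [10,20)=6 [20,30)=9 [30,40)=9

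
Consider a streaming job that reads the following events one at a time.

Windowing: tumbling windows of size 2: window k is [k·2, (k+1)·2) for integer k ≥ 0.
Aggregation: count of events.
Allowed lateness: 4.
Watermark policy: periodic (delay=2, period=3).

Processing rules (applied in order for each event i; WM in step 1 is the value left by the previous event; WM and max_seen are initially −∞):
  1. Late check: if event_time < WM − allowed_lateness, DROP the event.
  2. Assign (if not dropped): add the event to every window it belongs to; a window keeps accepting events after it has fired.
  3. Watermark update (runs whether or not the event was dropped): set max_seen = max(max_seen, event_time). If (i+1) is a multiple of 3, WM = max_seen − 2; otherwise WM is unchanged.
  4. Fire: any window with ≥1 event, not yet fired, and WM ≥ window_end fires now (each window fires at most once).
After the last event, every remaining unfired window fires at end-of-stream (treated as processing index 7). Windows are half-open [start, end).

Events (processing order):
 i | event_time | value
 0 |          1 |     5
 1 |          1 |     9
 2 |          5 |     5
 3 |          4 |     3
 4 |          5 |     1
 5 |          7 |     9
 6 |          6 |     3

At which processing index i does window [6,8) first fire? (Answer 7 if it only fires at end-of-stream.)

7

i=0 t=1 v=5: → [0,2); WM=−∞
i=1 t=1 v=9: → [0,2); WM=−∞
i=2 t=5 v=5: → [4,6); WM=3; [0,2) fires=2
i=3 t=4 v=3: → [4,6); WM=3
i=4 t=5 v=1: → [4,6); WM=3
i=5 t=7 v=9: → [6,8); WM=5
i=6 t=6 v=3: → [6,8); WM=5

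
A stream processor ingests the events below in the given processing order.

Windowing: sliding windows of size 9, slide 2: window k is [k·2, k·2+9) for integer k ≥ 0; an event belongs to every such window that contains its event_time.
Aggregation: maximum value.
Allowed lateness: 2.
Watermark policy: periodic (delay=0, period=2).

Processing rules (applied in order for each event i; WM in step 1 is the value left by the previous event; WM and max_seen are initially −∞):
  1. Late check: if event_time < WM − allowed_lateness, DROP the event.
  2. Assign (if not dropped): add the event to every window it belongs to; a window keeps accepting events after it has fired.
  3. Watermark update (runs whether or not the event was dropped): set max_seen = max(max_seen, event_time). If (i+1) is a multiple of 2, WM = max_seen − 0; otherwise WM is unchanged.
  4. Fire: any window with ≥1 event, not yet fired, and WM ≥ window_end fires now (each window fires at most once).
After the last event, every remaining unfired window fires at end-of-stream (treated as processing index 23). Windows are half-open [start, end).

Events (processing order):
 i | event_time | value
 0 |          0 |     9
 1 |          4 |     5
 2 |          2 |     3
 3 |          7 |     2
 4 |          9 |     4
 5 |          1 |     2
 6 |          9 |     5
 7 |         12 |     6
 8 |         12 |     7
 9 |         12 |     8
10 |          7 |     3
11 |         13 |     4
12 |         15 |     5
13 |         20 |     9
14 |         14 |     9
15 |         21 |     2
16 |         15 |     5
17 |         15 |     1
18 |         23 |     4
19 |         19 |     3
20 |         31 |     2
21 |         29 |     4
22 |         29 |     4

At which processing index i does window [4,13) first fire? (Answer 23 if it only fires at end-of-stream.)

i=0 t=0 v=9: → [0,9); WM=−∞
i=1 t=4 v=5: → [4,13),[2,11),[0,9); WM=4
i=2 t=2 v=3: → [2,11),[0,9); WM=4
i=3 t=7 v=2: → [6,15),[4,13),[2,11),[0,9); WM=7
i=4 t=9 v=4: → [8,17),[6,15),[4,13),[2,11); WM=7
i=5 t=1 v=2: DROP (t<7-2); WM=9; [0,9) fires=9
i=6 t=9 v=5: → [8,17),[6,15),[4,13),[2,11); WM=9
i=7 t=12 v=6: → [12,21),[10,19),[8,17),[6,15),[4,13); WM=12; [2,11) fires=5
i=8 t=12 v=7: → [12,21),[10,19),[8,17),[6,15),[4,13); WM=12
i=9 t=12 v=8: → [12,21),[10,19),[8,17),[6,15),[4,13); WM=12
i=10 t=7 v=3: DROP (t<12-2); WM=12
i=11 t=13 v=4: → [12,21),[10,19),[8,17),[6,15); WM=13; [4,13) fires=8
i=12 t=15 v=5: → [14,23),[12,21),[10,19),[8,17); WM=13
i=13 t=20 v=9: → [20,29),[18,27),[16,25),[14,23),[12,21); WM=20; [6,15) fires=8 [8,17) fires=8 [10,19) fires=8
i=14 t=14 v=9: DROP (t<20-2); WM=20
i=15 t=21 v=2: → [20,29),[18,27),[16,25),[14,23); WM=21; [12,21) fires=9
i=16 t=15 v=5: DROP (t<21-2); WM=21
i=17 t=15 v=1: DROP (t<21-2); WM=21
i=18 t=23 v=4: → [22,31),[20,29),[18,27),[16,25); WM=21
i=19 t=19 v=3: → [18,27),[16,25),[14,23),[12,21); WM=23; [14,23) fires=9
i=20 t=31 v=2: → [30,39),[28,37),[26,35),[24,33); WM=23
i=21 t=29 v=4: → [28,37),[26,35),[24,33),[22,31); WM=31; [16,25) fires=9 [18,27) fires=9 [20,29) fires=9 [22,31) fires=4
i=22 t=29 v=4: → [28,37),[26,35),[24,33),[22,31); WM=31

11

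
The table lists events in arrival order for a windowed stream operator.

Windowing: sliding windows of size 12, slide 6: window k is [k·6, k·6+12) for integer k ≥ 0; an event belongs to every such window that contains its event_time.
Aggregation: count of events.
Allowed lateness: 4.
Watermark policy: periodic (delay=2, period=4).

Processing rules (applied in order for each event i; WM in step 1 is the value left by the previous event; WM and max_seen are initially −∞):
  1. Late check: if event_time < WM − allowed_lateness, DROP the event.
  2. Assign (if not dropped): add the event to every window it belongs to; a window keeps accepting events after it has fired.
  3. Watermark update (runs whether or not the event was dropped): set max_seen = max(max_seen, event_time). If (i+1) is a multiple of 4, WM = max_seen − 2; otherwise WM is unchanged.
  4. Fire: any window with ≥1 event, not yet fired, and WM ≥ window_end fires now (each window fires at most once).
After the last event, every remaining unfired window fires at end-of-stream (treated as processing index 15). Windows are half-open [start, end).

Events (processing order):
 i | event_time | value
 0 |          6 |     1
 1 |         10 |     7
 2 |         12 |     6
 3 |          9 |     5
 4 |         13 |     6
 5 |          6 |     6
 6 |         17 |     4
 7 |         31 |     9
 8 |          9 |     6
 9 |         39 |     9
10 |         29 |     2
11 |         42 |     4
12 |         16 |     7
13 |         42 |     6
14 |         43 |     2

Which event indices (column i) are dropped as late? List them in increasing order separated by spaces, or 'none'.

8 12

i=0 t=6 v=1: → [6,18),[0,12); WM=−∞
i=1 t=10 v=7: → [6,18),[0,12); WM=−∞
i=2 t=12 v=6: → [12,24),[6,18); WM=−∞
i=3 t=9 v=5: → [6,18),[0,12); WM=10
i=4 t=13 v=6: → [12,24),[6,18); WM=10
i=5 t=6 v=6: → [6,18),[0,12); WM=10
i=6 t=17 v=4: → [12,24),[6,18); WM=10
i=7 t=31 v=9: → [30,42),[24,36); WM=29; [0,12) fires=4 [6,18) fires=7 [12,24) fires=3
i=8 t=9 v=6: DROP (t<29-4); WM=29
i=9 t=39 v=9: → [36,48),[30,42); WM=29
i=10 t=29 v=2: → [24,36),[18,30); WM=29
i=11 t=42 v=4: → [42,54),[36,48); WM=40; [18,30) fires=1 [24,36) fires=2
i=12 t=16 v=7: DROP (t<40-4); WM=40
i=13 t=42 v=6: → [42,54),[36,48); WM=40
i=14 t=43 v=2: → [42,54),[36,48); WM=40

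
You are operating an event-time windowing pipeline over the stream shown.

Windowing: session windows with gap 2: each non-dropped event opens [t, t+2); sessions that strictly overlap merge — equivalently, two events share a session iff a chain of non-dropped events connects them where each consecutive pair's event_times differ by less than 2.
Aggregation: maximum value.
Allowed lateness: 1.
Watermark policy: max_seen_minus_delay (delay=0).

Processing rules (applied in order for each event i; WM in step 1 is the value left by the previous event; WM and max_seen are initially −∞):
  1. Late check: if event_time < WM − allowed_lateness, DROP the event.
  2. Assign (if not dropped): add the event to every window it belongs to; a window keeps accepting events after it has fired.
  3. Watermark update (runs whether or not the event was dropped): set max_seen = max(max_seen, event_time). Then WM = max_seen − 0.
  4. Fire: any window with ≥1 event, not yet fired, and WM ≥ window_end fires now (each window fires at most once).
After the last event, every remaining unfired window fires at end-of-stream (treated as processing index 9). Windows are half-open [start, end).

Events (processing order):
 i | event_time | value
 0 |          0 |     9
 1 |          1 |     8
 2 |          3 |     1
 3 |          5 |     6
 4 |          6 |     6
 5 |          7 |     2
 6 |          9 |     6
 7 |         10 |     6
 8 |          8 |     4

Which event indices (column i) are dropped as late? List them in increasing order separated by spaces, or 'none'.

8

i=0 t=0 v=9: → [0,2); WM=0
i=1 t=1 v=8: → [0,3); WM=1
i=2 t=3 v=1: → [3,5); WM=3
i=3 t=5 v=6: → [5,7); WM=5
i=4 t=6 v=6: → [5,8); WM=6
i=5 t=7 v=2: → [5,9); WM=7
i=6 t=9 v=6: → [9,11); WM=9
i=7 t=10 v=6: → [9,12); WM=10
i=8 t=8 v=4: DROP (t<10-1); WM=10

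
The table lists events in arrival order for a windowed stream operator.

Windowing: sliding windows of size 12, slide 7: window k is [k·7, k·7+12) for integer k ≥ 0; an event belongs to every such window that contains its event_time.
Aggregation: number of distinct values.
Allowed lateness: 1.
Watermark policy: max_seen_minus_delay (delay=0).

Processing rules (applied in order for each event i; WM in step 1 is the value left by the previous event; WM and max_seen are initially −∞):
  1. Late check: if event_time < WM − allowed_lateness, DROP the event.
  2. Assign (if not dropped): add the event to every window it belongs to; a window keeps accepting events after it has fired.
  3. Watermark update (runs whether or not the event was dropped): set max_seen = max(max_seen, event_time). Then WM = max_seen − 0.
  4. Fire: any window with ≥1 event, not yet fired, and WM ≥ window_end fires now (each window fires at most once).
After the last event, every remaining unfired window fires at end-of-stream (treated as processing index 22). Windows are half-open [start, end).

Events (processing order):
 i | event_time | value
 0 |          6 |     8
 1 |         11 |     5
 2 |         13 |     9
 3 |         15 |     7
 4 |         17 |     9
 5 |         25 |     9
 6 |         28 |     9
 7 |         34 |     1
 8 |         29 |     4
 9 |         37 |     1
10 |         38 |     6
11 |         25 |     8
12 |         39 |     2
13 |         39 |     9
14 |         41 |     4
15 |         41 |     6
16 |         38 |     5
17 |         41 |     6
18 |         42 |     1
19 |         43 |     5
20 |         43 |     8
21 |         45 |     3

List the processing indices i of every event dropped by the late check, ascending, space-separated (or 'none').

8 11 16

i=0 t=6 v=8: → [0,12); WM=6
i=1 t=11 v=5: → [7,19),[0,12); WM=11
i=2 t=13 v=9: → [7,19); WM=13; [0,12) fires=2
i=3 t=15 v=7: → [14,26),[7,19); WM=15
i=4 t=17 v=9: → [14,26),[7,19); WM=17
i=5 t=25 v=9: → [21,33),[14,26); WM=25; [7,19) fires=3
i=6 t=28 v=9: → [28,40),[21,33); WM=28; [14,26) fires=2
i=7 t=34 v=1: → [28,40); WM=34; [21,33) fires=1
i=8 t=29 v=4: DROP (t<34-1); WM=34
i=9 t=37 v=1: → [35,47),[28,40); WM=37
i=10 t=38 v=6: → [35,47),[28,40); WM=38
i=11 t=25 v=8: DROP (t<38-1); WM=38
i=12 t=39 v=2: → [35,47),[28,40); WM=39
i=13 t=39 v=9: → [35,47),[28,40); WM=39
i=14 t=41 v=4: → [35,47); WM=41; [28,40) fires=4
i=15 t=41 v=6: → [35,47); WM=41
i=16 t=38 v=5: DROP (t<41-1); WM=41
i=17 t=41 v=6: → [35,47); WM=41
i=18 t=42 v=1: → [42,54),[35,47); WM=42
i=19 t=43 v=5: → [42,54),[35,47); WM=43
i=20 t=43 v=8: → [42,54),[35,47); WM=43
i=21 t=45 v=3: → [42,54),[35,47); WM=45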